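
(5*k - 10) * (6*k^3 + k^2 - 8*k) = 30*k^4 - 55*k^3 - 50*k^2 + 80*k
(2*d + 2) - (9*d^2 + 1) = -9*d^2 + 2*d + 1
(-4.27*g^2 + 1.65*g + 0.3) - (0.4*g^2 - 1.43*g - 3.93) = -4.67*g^2 + 3.08*g + 4.23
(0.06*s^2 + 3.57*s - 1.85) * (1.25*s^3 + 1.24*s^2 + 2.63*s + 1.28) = 0.075*s^5 + 4.5369*s^4 + 2.2721*s^3 + 7.1719*s^2 - 0.2959*s - 2.368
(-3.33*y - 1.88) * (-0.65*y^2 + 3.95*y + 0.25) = 2.1645*y^3 - 11.9315*y^2 - 8.2585*y - 0.47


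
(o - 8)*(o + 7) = o^2 - o - 56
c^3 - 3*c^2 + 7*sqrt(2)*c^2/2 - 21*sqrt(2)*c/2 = c*(c - 3)*(c + 7*sqrt(2)/2)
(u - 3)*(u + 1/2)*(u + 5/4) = u^3 - 5*u^2/4 - 37*u/8 - 15/8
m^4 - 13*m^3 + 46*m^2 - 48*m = m*(m - 8)*(m - 3)*(m - 2)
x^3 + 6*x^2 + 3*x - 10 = (x - 1)*(x + 2)*(x + 5)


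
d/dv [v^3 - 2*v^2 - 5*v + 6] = 3*v^2 - 4*v - 5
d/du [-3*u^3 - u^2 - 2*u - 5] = -9*u^2 - 2*u - 2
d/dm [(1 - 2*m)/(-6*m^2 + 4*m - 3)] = 2*(-6*m^2 + 6*m + 1)/(36*m^4 - 48*m^3 + 52*m^2 - 24*m + 9)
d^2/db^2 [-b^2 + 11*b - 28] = -2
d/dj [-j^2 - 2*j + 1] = -2*j - 2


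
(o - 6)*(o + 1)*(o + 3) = o^3 - 2*o^2 - 21*o - 18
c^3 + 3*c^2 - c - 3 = (c - 1)*(c + 1)*(c + 3)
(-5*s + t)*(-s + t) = 5*s^2 - 6*s*t + t^2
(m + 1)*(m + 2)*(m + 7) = m^3 + 10*m^2 + 23*m + 14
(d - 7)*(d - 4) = d^2 - 11*d + 28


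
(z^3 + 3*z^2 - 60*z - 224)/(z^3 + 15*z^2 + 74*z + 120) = (z^2 - z - 56)/(z^2 + 11*z + 30)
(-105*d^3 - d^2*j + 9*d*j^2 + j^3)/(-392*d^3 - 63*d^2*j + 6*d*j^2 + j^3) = (15*d^2 - 2*d*j - j^2)/(56*d^2 + d*j - j^2)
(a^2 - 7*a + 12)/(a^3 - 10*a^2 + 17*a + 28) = (a - 3)/(a^2 - 6*a - 7)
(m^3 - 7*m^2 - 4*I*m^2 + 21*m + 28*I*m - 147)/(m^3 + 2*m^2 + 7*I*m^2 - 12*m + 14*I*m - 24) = (m^2 + m*(-7 - 7*I) + 49*I)/(m^2 + m*(2 + 4*I) + 8*I)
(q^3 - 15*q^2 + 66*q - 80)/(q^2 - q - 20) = (q^2 - 10*q + 16)/(q + 4)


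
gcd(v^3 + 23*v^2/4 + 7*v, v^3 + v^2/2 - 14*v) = v^2 + 4*v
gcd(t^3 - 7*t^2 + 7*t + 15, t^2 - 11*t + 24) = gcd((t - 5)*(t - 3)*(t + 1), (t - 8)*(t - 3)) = t - 3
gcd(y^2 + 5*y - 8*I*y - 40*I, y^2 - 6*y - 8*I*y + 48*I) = y - 8*I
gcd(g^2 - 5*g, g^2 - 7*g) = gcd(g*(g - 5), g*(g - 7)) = g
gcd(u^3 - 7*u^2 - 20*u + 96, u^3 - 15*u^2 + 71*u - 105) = u - 3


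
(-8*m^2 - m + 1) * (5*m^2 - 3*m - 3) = -40*m^4 + 19*m^3 + 32*m^2 - 3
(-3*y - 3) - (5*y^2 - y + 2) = -5*y^2 - 2*y - 5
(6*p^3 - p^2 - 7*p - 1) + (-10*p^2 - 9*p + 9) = 6*p^3 - 11*p^2 - 16*p + 8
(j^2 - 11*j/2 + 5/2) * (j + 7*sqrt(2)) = j^3 - 11*j^2/2 + 7*sqrt(2)*j^2 - 77*sqrt(2)*j/2 + 5*j/2 + 35*sqrt(2)/2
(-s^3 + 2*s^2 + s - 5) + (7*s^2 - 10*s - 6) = -s^3 + 9*s^2 - 9*s - 11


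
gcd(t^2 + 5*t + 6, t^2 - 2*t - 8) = t + 2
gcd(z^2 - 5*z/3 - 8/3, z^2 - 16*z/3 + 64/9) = z - 8/3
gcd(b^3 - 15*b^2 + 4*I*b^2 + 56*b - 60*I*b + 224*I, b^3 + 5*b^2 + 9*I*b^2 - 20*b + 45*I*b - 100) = b + 4*I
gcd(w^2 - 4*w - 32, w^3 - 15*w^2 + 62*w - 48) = w - 8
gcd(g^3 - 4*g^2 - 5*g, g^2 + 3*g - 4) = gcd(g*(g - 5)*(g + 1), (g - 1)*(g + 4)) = 1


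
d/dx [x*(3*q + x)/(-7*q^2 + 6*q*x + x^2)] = (-2*x*(3*q + x)^2 + (3*q + 2*x)*(-7*q^2 + 6*q*x + x^2))/(-7*q^2 + 6*q*x + x^2)^2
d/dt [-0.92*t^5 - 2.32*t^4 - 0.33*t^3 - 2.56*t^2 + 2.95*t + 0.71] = -4.6*t^4 - 9.28*t^3 - 0.99*t^2 - 5.12*t + 2.95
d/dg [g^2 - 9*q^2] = 2*g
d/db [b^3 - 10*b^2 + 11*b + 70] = 3*b^2 - 20*b + 11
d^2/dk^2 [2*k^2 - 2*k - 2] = 4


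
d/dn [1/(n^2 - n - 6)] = (1 - 2*n)/(-n^2 + n + 6)^2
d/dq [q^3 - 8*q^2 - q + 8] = 3*q^2 - 16*q - 1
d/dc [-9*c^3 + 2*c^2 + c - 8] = -27*c^2 + 4*c + 1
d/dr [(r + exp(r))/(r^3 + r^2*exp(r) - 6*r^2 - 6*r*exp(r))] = 2*(3 - r)/(r^2*(r^2 - 12*r + 36))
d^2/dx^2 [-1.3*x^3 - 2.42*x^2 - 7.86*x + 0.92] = -7.8*x - 4.84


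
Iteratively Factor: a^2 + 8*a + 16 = (a + 4)*(a + 4)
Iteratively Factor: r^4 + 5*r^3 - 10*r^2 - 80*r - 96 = (r + 2)*(r^3 + 3*r^2 - 16*r - 48) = (r - 4)*(r + 2)*(r^2 + 7*r + 12) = (r - 4)*(r + 2)*(r + 3)*(r + 4)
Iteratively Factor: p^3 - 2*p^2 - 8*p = (p - 4)*(p^2 + 2*p) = p*(p - 4)*(p + 2)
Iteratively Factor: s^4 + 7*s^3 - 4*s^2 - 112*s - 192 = (s - 4)*(s^3 + 11*s^2 + 40*s + 48) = (s - 4)*(s + 4)*(s^2 + 7*s + 12) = (s - 4)*(s + 4)^2*(s + 3)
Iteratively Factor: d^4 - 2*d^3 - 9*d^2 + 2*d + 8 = (d - 4)*(d^3 + 2*d^2 - d - 2) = (d - 4)*(d - 1)*(d^2 + 3*d + 2) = (d - 4)*(d - 1)*(d + 2)*(d + 1)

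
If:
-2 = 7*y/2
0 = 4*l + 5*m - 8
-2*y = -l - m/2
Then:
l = -68/21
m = 88/21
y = -4/7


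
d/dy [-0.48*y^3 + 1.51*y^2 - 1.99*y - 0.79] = -1.44*y^2 + 3.02*y - 1.99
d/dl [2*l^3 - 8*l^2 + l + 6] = 6*l^2 - 16*l + 1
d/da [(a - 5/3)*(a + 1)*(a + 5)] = 3*a^2 + 26*a/3 - 5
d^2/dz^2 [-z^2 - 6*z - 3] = -2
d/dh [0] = 0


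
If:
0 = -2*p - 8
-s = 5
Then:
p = -4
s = -5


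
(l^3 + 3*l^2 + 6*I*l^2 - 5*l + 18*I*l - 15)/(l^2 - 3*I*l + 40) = (l^2 + l*(3 + I) + 3*I)/(l - 8*I)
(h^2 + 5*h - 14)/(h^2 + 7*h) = (h - 2)/h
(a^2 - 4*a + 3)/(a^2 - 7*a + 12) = (a - 1)/(a - 4)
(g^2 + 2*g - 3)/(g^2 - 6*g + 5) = (g + 3)/(g - 5)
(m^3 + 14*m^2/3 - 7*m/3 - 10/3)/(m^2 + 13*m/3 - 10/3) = (3*m^2 - m - 2)/(3*m - 2)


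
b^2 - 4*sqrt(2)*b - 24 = (b - 6*sqrt(2))*(b + 2*sqrt(2))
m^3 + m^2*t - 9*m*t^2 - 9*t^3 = (m - 3*t)*(m + t)*(m + 3*t)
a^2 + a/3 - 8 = (a - 8/3)*(a + 3)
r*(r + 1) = r^2 + r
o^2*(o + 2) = o^3 + 2*o^2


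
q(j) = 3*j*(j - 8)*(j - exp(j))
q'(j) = 3*j*(1 - exp(j))*(j - 8) + 3*j*(j - exp(j)) + 3*(j - 8)*(j - exp(j))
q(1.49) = 85.76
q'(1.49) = 144.40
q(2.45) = 372.78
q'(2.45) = 516.91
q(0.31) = 7.53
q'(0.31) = 25.92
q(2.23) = 272.91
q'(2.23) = 395.47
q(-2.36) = -180.03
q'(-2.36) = 160.08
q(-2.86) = -271.83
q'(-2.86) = 207.92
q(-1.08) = -41.76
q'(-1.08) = 62.70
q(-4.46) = -745.48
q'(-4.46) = 391.76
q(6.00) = 14307.44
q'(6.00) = 9718.29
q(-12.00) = -8640.00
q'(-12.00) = 1872.00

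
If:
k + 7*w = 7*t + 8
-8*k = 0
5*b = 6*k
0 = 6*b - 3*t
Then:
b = 0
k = 0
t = 0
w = 8/7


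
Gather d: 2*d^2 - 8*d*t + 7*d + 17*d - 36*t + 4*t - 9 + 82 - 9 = 2*d^2 + d*(24 - 8*t) - 32*t + 64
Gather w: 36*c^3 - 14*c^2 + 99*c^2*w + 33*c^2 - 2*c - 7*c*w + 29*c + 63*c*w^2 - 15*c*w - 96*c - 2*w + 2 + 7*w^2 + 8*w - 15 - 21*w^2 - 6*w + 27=36*c^3 + 19*c^2 - 69*c + w^2*(63*c - 14) + w*(99*c^2 - 22*c) + 14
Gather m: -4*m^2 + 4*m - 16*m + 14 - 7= -4*m^2 - 12*m + 7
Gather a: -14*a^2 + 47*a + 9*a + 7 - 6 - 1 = -14*a^2 + 56*a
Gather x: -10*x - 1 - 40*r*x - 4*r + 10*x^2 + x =-4*r + 10*x^2 + x*(-40*r - 9) - 1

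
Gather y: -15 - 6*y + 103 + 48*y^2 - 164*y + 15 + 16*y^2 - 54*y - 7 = 64*y^2 - 224*y + 96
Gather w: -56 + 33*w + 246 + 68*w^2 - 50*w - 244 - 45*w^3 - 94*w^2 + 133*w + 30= -45*w^3 - 26*w^2 + 116*w - 24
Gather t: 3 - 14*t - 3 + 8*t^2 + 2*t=8*t^2 - 12*t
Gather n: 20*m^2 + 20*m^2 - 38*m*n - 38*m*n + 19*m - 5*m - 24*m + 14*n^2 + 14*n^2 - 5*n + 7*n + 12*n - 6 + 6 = 40*m^2 - 10*m + 28*n^2 + n*(14 - 76*m)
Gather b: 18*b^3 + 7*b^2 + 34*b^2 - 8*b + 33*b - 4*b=18*b^3 + 41*b^2 + 21*b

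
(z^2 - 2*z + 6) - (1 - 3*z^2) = 4*z^2 - 2*z + 5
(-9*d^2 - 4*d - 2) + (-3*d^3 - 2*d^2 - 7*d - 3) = -3*d^3 - 11*d^2 - 11*d - 5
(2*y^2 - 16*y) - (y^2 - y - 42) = y^2 - 15*y + 42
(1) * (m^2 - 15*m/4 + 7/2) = m^2 - 15*m/4 + 7/2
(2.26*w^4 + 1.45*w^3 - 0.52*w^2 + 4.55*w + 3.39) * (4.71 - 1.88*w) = -4.2488*w^5 + 7.9186*w^4 + 7.8071*w^3 - 11.0032*w^2 + 15.0573*w + 15.9669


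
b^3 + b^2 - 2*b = b*(b - 1)*(b + 2)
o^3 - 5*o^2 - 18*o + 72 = (o - 6)*(o - 3)*(o + 4)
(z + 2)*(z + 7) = z^2 + 9*z + 14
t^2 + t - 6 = (t - 2)*(t + 3)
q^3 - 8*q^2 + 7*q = q*(q - 7)*(q - 1)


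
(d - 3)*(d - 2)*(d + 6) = d^3 + d^2 - 24*d + 36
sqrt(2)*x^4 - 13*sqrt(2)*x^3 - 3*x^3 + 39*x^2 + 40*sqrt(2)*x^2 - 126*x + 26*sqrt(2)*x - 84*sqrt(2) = (x - 7)*(x - 6)*(x - 2*sqrt(2))*(sqrt(2)*x + 1)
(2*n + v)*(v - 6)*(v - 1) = 2*n*v^2 - 14*n*v + 12*n + v^3 - 7*v^2 + 6*v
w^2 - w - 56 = (w - 8)*(w + 7)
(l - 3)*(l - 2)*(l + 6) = l^3 + l^2 - 24*l + 36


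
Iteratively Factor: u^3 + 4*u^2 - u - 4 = (u + 1)*(u^2 + 3*u - 4) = (u - 1)*(u + 1)*(u + 4)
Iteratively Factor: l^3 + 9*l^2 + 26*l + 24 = (l + 2)*(l^2 + 7*l + 12) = (l + 2)*(l + 4)*(l + 3)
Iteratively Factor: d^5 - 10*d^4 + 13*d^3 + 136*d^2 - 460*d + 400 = (d - 5)*(d^4 - 5*d^3 - 12*d^2 + 76*d - 80) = (d - 5)*(d - 2)*(d^3 - 3*d^2 - 18*d + 40) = (d - 5)*(d - 2)^2*(d^2 - d - 20) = (d - 5)*(d - 2)^2*(d + 4)*(d - 5)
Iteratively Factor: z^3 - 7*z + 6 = (z - 2)*(z^2 + 2*z - 3) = (z - 2)*(z + 3)*(z - 1)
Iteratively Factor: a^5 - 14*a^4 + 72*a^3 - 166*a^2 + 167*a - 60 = (a - 1)*(a^4 - 13*a^3 + 59*a^2 - 107*a + 60) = (a - 5)*(a - 1)*(a^3 - 8*a^2 + 19*a - 12) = (a - 5)*(a - 1)^2*(a^2 - 7*a + 12) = (a - 5)*(a - 4)*(a - 1)^2*(a - 3)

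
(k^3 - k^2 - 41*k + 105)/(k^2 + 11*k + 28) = (k^2 - 8*k + 15)/(k + 4)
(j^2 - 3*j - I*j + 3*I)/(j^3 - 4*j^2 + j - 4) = (j - 3)/(j^2 + j*(-4 + I) - 4*I)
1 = 1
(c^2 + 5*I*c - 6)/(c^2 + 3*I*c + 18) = (c^2 + 5*I*c - 6)/(c^2 + 3*I*c + 18)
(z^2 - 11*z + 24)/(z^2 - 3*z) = (z - 8)/z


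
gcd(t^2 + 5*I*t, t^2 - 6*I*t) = t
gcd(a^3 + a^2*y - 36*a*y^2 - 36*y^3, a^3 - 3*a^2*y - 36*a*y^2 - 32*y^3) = a + y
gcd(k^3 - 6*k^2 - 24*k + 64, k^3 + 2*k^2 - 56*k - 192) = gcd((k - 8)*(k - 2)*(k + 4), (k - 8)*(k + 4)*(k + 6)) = k^2 - 4*k - 32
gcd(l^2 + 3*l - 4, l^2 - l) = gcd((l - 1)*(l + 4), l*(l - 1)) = l - 1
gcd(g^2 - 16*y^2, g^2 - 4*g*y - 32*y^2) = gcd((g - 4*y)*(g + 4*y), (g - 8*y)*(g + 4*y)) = g + 4*y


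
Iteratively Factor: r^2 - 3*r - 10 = (r - 5)*(r + 2)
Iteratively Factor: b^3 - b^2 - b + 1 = (b - 1)*(b^2 - 1) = (b - 1)*(b + 1)*(b - 1)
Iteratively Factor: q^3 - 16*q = (q)*(q^2 - 16) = q*(q - 4)*(q + 4)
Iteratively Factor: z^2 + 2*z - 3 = (z + 3)*(z - 1)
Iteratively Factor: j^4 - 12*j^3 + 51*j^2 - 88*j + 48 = (j - 3)*(j^3 - 9*j^2 + 24*j - 16) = (j - 4)*(j - 3)*(j^2 - 5*j + 4) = (j - 4)*(j - 3)*(j - 1)*(j - 4)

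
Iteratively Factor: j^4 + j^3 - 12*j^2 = (j + 4)*(j^3 - 3*j^2) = (j - 3)*(j + 4)*(j^2) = j*(j - 3)*(j + 4)*(j)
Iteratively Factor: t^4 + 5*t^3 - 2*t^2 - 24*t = (t + 4)*(t^3 + t^2 - 6*t) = (t + 3)*(t + 4)*(t^2 - 2*t) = (t - 2)*(t + 3)*(t + 4)*(t)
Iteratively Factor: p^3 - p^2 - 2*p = (p + 1)*(p^2 - 2*p) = (p - 2)*(p + 1)*(p)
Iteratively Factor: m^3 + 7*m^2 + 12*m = (m + 4)*(m^2 + 3*m) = m*(m + 4)*(m + 3)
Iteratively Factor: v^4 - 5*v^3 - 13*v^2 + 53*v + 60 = (v + 3)*(v^3 - 8*v^2 + 11*v + 20) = (v + 1)*(v + 3)*(v^2 - 9*v + 20) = (v - 4)*(v + 1)*(v + 3)*(v - 5)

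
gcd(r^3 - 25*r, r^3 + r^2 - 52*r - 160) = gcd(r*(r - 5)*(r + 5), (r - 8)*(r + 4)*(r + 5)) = r + 5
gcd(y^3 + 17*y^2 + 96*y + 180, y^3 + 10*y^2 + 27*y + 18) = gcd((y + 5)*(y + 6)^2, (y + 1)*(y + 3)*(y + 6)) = y + 6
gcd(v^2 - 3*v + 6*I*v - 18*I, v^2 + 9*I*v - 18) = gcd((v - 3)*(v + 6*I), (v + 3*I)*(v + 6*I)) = v + 6*I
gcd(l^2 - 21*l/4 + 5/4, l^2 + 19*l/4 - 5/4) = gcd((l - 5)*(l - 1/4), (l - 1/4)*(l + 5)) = l - 1/4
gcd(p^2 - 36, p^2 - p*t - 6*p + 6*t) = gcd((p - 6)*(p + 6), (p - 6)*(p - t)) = p - 6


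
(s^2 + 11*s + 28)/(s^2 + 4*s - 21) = (s + 4)/(s - 3)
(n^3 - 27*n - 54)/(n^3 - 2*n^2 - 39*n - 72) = (n - 6)/(n - 8)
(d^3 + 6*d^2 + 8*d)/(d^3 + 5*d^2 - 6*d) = (d^2 + 6*d + 8)/(d^2 + 5*d - 6)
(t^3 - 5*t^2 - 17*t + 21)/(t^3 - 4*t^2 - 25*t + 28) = (t + 3)/(t + 4)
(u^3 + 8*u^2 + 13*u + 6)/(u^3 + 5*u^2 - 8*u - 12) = (u + 1)/(u - 2)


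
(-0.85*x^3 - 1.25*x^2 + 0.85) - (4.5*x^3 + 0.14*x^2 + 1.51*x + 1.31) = -5.35*x^3 - 1.39*x^2 - 1.51*x - 0.46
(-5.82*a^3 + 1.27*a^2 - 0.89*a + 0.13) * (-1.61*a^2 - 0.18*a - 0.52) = 9.3702*a^5 - 0.9971*a^4 + 4.2307*a^3 - 0.7095*a^2 + 0.4394*a - 0.0676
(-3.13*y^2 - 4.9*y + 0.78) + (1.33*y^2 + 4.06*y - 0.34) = -1.8*y^2 - 0.840000000000001*y + 0.44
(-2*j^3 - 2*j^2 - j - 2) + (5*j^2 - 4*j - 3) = -2*j^3 + 3*j^2 - 5*j - 5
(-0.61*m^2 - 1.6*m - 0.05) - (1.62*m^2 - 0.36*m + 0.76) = -2.23*m^2 - 1.24*m - 0.81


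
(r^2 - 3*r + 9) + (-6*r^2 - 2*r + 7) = -5*r^2 - 5*r + 16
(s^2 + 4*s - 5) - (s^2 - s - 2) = 5*s - 3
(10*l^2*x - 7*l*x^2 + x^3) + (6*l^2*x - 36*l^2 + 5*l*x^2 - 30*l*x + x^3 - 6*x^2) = 16*l^2*x - 36*l^2 - 2*l*x^2 - 30*l*x + 2*x^3 - 6*x^2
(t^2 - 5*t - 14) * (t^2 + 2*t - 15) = t^4 - 3*t^3 - 39*t^2 + 47*t + 210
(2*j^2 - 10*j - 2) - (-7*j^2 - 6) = 9*j^2 - 10*j + 4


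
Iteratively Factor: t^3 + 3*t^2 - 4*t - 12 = (t - 2)*(t^2 + 5*t + 6) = (t - 2)*(t + 2)*(t + 3)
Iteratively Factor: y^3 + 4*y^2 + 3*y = (y)*(y^2 + 4*y + 3) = y*(y + 3)*(y + 1)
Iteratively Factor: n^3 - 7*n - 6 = (n + 2)*(n^2 - 2*n - 3) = (n - 3)*(n + 2)*(n + 1)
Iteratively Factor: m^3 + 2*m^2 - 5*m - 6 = (m + 1)*(m^2 + m - 6) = (m + 1)*(m + 3)*(m - 2)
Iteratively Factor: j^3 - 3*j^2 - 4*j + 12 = (j - 3)*(j^2 - 4) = (j - 3)*(j - 2)*(j + 2)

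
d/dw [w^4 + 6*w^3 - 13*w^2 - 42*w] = 4*w^3 + 18*w^2 - 26*w - 42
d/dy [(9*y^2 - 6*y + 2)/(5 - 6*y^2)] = 6*(-6*y^2 + 19*y - 5)/(36*y^4 - 60*y^2 + 25)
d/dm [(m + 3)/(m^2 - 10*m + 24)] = (m^2 - 10*m - 2*(m - 5)*(m + 3) + 24)/(m^2 - 10*m + 24)^2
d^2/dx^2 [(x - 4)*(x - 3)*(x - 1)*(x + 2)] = 12*x^2 - 36*x + 6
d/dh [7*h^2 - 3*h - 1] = 14*h - 3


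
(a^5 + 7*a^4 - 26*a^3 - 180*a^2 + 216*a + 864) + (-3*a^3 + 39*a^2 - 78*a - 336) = a^5 + 7*a^4 - 29*a^3 - 141*a^2 + 138*a + 528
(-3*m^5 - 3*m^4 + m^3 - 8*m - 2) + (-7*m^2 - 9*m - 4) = -3*m^5 - 3*m^4 + m^3 - 7*m^2 - 17*m - 6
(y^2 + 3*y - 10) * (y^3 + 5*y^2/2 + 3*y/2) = y^5 + 11*y^4/2 - y^3 - 41*y^2/2 - 15*y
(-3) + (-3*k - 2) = -3*k - 5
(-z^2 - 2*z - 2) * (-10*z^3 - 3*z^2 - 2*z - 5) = 10*z^5 + 23*z^4 + 28*z^3 + 15*z^2 + 14*z + 10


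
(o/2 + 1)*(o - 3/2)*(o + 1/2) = o^3/2 + o^2/2 - 11*o/8 - 3/4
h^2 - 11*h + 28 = (h - 7)*(h - 4)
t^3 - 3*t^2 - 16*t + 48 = (t - 4)*(t - 3)*(t + 4)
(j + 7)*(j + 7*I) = j^2 + 7*j + 7*I*j + 49*I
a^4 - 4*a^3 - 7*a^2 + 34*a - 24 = (a - 4)*(a - 2)*(a - 1)*(a + 3)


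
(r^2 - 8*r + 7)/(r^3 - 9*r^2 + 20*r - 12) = (r - 7)/(r^2 - 8*r + 12)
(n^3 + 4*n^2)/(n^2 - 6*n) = n*(n + 4)/(n - 6)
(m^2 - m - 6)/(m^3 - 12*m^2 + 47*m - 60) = (m + 2)/(m^2 - 9*m + 20)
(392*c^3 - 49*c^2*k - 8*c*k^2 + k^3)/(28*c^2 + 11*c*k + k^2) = (56*c^2 - 15*c*k + k^2)/(4*c + k)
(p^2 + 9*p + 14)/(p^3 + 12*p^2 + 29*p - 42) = (p + 2)/(p^2 + 5*p - 6)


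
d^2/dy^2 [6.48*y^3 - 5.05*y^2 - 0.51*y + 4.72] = 38.88*y - 10.1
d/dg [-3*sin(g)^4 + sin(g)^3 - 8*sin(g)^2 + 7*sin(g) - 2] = (-12*sin(g)^3 + 3*sin(g)^2 - 16*sin(g) + 7)*cos(g)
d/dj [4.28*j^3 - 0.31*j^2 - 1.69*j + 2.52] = 12.84*j^2 - 0.62*j - 1.69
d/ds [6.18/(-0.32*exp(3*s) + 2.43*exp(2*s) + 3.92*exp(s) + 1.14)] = (5.9328*exp(2*s) - 30.0348*exp(s) - 24.2256)*exp(s)/(-0.32*exp(3*s) + 2.43*exp(2*s) + 3.92*exp(s) + 1.14)^2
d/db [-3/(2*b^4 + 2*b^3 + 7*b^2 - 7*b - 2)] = 3*(8*b^3 + 6*b^2 + 14*b - 7)/(2*b^4 + 2*b^3 + 7*b^2 - 7*b - 2)^2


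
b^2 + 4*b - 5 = (b - 1)*(b + 5)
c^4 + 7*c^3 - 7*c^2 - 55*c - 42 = (c - 3)*(c + 1)*(c + 2)*(c + 7)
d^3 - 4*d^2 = d^2*(d - 4)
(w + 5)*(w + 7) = w^2 + 12*w + 35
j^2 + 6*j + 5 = (j + 1)*(j + 5)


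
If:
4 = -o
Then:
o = -4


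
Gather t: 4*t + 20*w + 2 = 4*t + 20*w + 2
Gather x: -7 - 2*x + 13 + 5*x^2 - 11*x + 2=5*x^2 - 13*x + 8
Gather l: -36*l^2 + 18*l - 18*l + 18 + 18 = 36 - 36*l^2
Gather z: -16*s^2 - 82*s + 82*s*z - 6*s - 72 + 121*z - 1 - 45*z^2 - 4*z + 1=-16*s^2 - 88*s - 45*z^2 + z*(82*s + 117) - 72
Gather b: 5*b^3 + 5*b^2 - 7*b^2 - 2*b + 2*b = 5*b^3 - 2*b^2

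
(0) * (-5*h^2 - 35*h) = 0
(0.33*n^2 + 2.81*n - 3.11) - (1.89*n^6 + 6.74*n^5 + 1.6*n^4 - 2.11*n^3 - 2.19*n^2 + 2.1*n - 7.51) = -1.89*n^6 - 6.74*n^5 - 1.6*n^4 + 2.11*n^3 + 2.52*n^2 + 0.71*n + 4.4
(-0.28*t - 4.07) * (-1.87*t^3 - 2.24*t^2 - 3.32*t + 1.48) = 0.5236*t^4 + 8.2381*t^3 + 10.0464*t^2 + 13.098*t - 6.0236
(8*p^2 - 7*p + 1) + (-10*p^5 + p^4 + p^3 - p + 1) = -10*p^5 + p^4 + p^3 + 8*p^2 - 8*p + 2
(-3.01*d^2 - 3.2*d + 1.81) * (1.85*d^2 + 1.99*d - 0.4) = -5.5685*d^4 - 11.9099*d^3 - 1.8155*d^2 + 4.8819*d - 0.724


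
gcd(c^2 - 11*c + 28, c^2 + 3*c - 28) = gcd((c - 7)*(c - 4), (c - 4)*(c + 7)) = c - 4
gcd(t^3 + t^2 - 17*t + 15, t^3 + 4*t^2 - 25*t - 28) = 1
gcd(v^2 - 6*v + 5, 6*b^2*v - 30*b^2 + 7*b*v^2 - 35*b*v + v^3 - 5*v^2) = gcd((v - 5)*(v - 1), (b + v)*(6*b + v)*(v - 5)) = v - 5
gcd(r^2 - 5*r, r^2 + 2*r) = r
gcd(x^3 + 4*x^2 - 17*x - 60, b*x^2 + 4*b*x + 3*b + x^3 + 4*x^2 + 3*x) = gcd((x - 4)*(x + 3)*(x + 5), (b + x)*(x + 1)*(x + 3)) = x + 3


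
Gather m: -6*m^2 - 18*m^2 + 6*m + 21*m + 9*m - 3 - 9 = -24*m^2 + 36*m - 12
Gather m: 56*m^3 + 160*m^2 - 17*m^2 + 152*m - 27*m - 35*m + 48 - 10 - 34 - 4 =56*m^3 + 143*m^2 + 90*m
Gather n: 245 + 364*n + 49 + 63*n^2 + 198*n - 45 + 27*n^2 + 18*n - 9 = 90*n^2 + 580*n + 240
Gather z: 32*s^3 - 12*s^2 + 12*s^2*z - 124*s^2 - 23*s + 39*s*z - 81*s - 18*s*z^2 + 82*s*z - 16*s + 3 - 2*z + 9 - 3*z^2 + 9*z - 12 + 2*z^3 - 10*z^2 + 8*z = 32*s^3 - 136*s^2 - 120*s + 2*z^3 + z^2*(-18*s - 13) + z*(12*s^2 + 121*s + 15)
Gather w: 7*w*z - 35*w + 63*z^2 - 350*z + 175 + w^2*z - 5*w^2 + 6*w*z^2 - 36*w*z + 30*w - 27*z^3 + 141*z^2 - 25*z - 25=w^2*(z - 5) + w*(6*z^2 - 29*z - 5) - 27*z^3 + 204*z^2 - 375*z + 150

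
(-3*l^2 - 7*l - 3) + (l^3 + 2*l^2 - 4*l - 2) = l^3 - l^2 - 11*l - 5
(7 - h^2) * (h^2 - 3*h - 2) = -h^4 + 3*h^3 + 9*h^2 - 21*h - 14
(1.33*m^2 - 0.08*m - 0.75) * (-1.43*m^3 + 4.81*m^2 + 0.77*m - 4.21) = -1.9019*m^5 + 6.5117*m^4 + 1.7118*m^3 - 9.2684*m^2 - 0.2407*m + 3.1575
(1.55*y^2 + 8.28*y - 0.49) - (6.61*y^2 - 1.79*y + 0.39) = -5.06*y^2 + 10.07*y - 0.88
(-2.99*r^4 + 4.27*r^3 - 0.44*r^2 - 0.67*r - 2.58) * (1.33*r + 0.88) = -3.9767*r^5 + 3.0479*r^4 + 3.1724*r^3 - 1.2783*r^2 - 4.021*r - 2.2704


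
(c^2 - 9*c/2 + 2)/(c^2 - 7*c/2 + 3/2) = (c - 4)/(c - 3)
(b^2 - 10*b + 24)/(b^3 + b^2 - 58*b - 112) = (b^2 - 10*b + 24)/(b^3 + b^2 - 58*b - 112)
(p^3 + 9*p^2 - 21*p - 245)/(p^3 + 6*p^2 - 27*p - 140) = (p + 7)/(p + 4)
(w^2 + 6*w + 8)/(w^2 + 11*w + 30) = (w^2 + 6*w + 8)/(w^2 + 11*w + 30)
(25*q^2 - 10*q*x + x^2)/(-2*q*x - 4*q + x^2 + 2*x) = (-25*q^2 + 10*q*x - x^2)/(2*q*x + 4*q - x^2 - 2*x)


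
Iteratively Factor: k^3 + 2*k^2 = (k + 2)*(k^2) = k*(k + 2)*(k)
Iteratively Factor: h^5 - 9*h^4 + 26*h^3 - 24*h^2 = (h - 4)*(h^4 - 5*h^3 + 6*h^2) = h*(h - 4)*(h^3 - 5*h^2 + 6*h) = h^2*(h - 4)*(h^2 - 5*h + 6) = h^2*(h - 4)*(h - 2)*(h - 3)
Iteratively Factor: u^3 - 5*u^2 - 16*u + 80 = (u - 5)*(u^2 - 16) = (u - 5)*(u - 4)*(u + 4)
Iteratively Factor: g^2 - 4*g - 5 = (g + 1)*(g - 5)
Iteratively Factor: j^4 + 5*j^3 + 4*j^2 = (j)*(j^3 + 5*j^2 + 4*j) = j^2*(j^2 + 5*j + 4) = j^2*(j + 4)*(j + 1)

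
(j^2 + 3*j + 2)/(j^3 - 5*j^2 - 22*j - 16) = 1/(j - 8)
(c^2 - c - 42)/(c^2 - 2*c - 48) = (c - 7)/(c - 8)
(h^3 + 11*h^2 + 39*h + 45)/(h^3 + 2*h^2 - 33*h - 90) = (h + 3)/(h - 6)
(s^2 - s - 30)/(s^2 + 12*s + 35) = (s - 6)/(s + 7)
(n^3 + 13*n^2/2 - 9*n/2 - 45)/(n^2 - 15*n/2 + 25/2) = (n^2 + 9*n + 18)/(n - 5)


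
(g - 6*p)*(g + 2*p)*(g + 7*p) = g^3 + 3*g^2*p - 40*g*p^2 - 84*p^3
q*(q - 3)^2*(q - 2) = q^4 - 8*q^3 + 21*q^2 - 18*q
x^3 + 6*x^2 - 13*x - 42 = (x - 3)*(x + 2)*(x + 7)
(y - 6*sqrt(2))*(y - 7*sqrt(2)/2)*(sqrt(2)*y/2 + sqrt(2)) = sqrt(2)*y^3/2 - 19*y^2/2 + sqrt(2)*y^2 - 19*y + 21*sqrt(2)*y + 42*sqrt(2)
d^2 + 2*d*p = d*(d + 2*p)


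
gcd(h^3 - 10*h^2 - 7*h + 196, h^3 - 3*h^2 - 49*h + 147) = h - 7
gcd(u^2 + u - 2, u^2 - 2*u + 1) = u - 1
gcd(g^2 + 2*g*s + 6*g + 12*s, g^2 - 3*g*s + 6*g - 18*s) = g + 6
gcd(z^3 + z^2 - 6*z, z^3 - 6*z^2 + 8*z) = z^2 - 2*z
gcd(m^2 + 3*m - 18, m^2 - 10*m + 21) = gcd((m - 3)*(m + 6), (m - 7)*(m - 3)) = m - 3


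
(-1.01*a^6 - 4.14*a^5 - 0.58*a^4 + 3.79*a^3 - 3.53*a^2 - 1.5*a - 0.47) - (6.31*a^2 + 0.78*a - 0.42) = -1.01*a^6 - 4.14*a^5 - 0.58*a^4 + 3.79*a^3 - 9.84*a^2 - 2.28*a - 0.05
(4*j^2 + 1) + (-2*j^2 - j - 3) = 2*j^2 - j - 2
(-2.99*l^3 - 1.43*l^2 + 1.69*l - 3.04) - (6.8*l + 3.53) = -2.99*l^3 - 1.43*l^2 - 5.11*l - 6.57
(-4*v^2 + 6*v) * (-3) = 12*v^2 - 18*v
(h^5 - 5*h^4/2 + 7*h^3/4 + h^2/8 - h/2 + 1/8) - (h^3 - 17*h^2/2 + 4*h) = h^5 - 5*h^4/2 + 3*h^3/4 + 69*h^2/8 - 9*h/2 + 1/8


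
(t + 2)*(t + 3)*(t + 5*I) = t^3 + 5*t^2 + 5*I*t^2 + 6*t + 25*I*t + 30*I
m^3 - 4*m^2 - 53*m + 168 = (m - 8)*(m - 3)*(m + 7)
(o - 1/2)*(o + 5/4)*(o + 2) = o^3 + 11*o^2/4 + 7*o/8 - 5/4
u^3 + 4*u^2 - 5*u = u*(u - 1)*(u + 5)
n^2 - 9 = (n - 3)*(n + 3)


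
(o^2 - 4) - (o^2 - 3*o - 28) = 3*o + 24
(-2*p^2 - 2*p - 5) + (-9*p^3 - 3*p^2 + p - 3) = -9*p^3 - 5*p^2 - p - 8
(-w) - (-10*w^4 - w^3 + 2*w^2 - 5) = 10*w^4 + w^3 - 2*w^2 - w + 5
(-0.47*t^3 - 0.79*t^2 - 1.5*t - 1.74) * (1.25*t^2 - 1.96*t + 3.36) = -0.5875*t^5 - 0.0663000000000001*t^4 - 1.9058*t^3 - 1.8894*t^2 - 1.6296*t - 5.8464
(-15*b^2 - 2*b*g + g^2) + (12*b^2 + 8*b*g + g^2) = -3*b^2 + 6*b*g + 2*g^2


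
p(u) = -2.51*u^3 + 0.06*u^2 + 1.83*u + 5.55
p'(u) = -7.53*u^2 + 0.12*u + 1.83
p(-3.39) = 97.82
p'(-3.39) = -85.11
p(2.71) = -39.01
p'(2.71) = -53.15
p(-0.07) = 5.42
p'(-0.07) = 1.78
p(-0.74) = 5.25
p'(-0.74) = -2.38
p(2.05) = -12.07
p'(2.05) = -29.57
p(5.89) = -494.47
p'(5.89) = -258.69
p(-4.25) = 191.54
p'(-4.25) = -134.69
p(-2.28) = 31.44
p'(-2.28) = -37.59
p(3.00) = -56.19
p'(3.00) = -65.58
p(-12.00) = 4329.51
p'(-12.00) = -1083.93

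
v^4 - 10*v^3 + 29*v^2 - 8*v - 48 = (v - 4)^2*(v - 3)*(v + 1)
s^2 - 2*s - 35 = (s - 7)*(s + 5)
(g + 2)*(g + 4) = g^2 + 6*g + 8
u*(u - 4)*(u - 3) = u^3 - 7*u^2 + 12*u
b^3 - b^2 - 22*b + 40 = (b - 4)*(b - 2)*(b + 5)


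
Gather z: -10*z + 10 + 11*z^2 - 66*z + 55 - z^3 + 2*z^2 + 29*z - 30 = -z^3 + 13*z^2 - 47*z + 35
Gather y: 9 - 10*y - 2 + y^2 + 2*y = y^2 - 8*y + 7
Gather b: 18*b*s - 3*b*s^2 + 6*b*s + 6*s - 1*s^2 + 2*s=b*(-3*s^2 + 24*s) - s^2 + 8*s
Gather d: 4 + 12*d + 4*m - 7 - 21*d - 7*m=-9*d - 3*m - 3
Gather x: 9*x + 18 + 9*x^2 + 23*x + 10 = 9*x^2 + 32*x + 28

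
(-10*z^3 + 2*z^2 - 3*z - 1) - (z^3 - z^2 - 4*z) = -11*z^3 + 3*z^2 + z - 1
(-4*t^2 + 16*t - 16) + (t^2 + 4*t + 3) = -3*t^2 + 20*t - 13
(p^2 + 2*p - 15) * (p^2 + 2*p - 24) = p^4 + 4*p^3 - 35*p^2 - 78*p + 360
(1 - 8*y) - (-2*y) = 1 - 6*y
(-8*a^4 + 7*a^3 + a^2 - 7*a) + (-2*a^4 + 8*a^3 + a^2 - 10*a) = -10*a^4 + 15*a^3 + 2*a^2 - 17*a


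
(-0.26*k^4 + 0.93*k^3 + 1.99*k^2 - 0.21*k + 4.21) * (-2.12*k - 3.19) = 0.5512*k^5 - 1.1422*k^4 - 7.1855*k^3 - 5.9029*k^2 - 8.2553*k - 13.4299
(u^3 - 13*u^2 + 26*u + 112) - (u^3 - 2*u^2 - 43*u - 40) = -11*u^2 + 69*u + 152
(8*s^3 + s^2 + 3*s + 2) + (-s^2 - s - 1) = 8*s^3 + 2*s + 1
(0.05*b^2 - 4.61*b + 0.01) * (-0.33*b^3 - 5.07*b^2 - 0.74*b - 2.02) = -0.0165*b^5 + 1.2678*b^4 + 23.3324*b^3 + 3.2597*b^2 + 9.3048*b - 0.0202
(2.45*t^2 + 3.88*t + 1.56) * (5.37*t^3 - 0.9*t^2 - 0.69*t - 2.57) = 13.1565*t^5 + 18.6306*t^4 + 3.1947*t^3 - 10.3777*t^2 - 11.048*t - 4.0092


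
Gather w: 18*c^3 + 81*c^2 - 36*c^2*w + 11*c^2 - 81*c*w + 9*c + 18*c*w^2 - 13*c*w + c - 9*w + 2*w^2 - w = 18*c^3 + 92*c^2 + 10*c + w^2*(18*c + 2) + w*(-36*c^2 - 94*c - 10)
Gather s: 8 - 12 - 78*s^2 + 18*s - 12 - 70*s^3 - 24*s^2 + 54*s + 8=-70*s^3 - 102*s^2 + 72*s - 8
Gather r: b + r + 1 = b + r + 1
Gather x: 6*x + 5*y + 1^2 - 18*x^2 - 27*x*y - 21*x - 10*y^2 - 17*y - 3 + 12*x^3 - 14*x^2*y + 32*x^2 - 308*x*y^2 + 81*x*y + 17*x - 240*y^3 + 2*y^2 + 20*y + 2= 12*x^3 + x^2*(14 - 14*y) + x*(-308*y^2 + 54*y + 2) - 240*y^3 - 8*y^2 + 8*y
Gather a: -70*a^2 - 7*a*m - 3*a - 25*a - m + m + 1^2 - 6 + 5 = -70*a^2 + a*(-7*m - 28)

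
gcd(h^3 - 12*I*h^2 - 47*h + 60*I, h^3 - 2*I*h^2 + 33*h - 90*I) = h^2 - 8*I*h - 15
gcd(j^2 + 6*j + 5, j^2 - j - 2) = j + 1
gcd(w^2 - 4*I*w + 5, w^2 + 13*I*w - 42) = 1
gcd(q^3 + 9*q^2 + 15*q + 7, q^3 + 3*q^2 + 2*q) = q + 1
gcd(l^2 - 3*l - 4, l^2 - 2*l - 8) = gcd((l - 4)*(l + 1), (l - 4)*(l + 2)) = l - 4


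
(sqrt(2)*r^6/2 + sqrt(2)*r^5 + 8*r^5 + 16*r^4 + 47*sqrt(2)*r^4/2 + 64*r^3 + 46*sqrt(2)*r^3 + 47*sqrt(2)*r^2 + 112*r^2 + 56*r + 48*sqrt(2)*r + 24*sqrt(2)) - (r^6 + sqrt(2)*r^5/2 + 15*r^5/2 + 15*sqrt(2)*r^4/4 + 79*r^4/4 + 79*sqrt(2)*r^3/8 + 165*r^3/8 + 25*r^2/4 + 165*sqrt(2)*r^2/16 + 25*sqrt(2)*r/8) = -r^6 + sqrt(2)*r^6/2 + r^5/2 + sqrt(2)*r^5/2 - 15*r^4/4 + 79*sqrt(2)*r^4/4 + 347*r^3/8 + 289*sqrt(2)*r^3/8 + 587*sqrt(2)*r^2/16 + 423*r^2/4 + 56*r + 359*sqrt(2)*r/8 + 24*sqrt(2)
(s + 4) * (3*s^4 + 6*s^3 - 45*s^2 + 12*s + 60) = 3*s^5 + 18*s^4 - 21*s^3 - 168*s^2 + 108*s + 240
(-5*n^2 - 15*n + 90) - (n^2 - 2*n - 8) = -6*n^2 - 13*n + 98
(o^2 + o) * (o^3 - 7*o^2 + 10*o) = o^5 - 6*o^4 + 3*o^3 + 10*o^2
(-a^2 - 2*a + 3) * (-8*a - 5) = 8*a^3 + 21*a^2 - 14*a - 15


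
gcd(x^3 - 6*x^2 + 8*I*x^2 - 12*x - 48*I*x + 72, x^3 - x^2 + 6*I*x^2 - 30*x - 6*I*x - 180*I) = x^2 + x*(-6 + 6*I) - 36*I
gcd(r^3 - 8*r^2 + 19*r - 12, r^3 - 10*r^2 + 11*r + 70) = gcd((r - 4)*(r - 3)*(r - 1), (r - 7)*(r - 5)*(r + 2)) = 1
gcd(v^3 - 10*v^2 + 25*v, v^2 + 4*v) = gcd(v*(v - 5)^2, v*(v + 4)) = v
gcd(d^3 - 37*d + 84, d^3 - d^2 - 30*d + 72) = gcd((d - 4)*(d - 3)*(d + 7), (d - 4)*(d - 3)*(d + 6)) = d^2 - 7*d + 12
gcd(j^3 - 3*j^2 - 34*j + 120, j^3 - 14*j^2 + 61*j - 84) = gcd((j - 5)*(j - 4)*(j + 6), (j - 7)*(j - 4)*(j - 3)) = j - 4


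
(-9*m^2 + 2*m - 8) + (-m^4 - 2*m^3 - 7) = -m^4 - 2*m^3 - 9*m^2 + 2*m - 15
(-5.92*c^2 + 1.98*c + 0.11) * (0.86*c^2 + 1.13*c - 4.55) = -5.0912*c^4 - 4.9868*c^3 + 29.268*c^2 - 8.8847*c - 0.5005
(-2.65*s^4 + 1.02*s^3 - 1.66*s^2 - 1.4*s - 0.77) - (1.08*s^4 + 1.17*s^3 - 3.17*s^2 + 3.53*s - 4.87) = -3.73*s^4 - 0.15*s^3 + 1.51*s^2 - 4.93*s + 4.1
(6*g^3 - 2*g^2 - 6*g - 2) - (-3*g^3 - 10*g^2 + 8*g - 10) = 9*g^3 + 8*g^2 - 14*g + 8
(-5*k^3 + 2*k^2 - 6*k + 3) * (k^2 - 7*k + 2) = -5*k^5 + 37*k^4 - 30*k^3 + 49*k^2 - 33*k + 6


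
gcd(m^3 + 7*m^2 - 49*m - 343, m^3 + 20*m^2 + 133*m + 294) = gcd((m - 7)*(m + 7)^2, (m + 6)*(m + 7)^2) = m^2 + 14*m + 49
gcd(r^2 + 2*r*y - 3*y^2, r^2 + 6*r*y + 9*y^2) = r + 3*y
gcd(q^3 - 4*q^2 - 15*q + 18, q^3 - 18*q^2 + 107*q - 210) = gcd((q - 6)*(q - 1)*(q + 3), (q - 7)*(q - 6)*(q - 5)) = q - 6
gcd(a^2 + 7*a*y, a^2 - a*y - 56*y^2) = a + 7*y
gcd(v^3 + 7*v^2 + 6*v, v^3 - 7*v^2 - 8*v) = v^2 + v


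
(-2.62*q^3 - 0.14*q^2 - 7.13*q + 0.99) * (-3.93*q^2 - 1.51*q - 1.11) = 10.2966*q^5 + 4.5064*q^4 + 31.1405*q^3 + 7.031*q^2 + 6.4194*q - 1.0989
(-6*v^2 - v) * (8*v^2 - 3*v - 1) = -48*v^4 + 10*v^3 + 9*v^2 + v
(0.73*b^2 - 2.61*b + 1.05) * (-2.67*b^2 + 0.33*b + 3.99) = -1.9491*b^4 + 7.2096*b^3 - 0.7521*b^2 - 10.0674*b + 4.1895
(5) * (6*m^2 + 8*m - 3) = 30*m^2 + 40*m - 15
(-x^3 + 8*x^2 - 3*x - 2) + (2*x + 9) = -x^3 + 8*x^2 - x + 7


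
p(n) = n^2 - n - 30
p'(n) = 2*n - 1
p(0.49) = -30.25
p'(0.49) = -0.02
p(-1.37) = -26.75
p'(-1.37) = -3.74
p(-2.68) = -20.14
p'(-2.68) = -6.36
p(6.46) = 5.27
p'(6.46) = 11.92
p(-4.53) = -4.95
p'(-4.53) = -10.06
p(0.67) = -30.22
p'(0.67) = 0.34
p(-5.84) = 9.95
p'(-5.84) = -12.68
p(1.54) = -29.17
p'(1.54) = 2.08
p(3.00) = -24.00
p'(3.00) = 5.00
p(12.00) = 102.00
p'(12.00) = 23.00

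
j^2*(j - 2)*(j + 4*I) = j^4 - 2*j^3 + 4*I*j^3 - 8*I*j^2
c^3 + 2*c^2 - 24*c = c*(c - 4)*(c + 6)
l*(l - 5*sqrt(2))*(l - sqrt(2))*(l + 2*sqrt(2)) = l^4 - 4*sqrt(2)*l^3 - 14*l^2 + 20*sqrt(2)*l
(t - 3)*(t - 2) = t^2 - 5*t + 6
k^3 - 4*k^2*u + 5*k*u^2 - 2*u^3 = (k - 2*u)*(k - u)^2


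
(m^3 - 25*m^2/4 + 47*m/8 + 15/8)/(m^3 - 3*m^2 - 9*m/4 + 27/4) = (4*m^2 - 19*m - 5)/(2*(2*m^2 - 3*m - 9))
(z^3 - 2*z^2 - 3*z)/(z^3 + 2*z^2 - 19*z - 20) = z*(z - 3)/(z^2 + z - 20)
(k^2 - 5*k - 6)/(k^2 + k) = (k - 6)/k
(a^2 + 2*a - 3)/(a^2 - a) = (a + 3)/a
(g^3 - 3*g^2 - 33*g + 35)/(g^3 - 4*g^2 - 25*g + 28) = (g + 5)/(g + 4)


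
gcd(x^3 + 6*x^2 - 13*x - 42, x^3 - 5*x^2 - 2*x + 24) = x^2 - x - 6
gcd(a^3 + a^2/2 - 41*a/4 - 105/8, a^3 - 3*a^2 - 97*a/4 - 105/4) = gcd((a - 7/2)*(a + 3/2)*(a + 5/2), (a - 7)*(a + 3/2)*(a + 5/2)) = a^2 + 4*a + 15/4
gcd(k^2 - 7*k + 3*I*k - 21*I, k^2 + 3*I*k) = k + 3*I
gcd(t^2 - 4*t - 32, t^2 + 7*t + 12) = t + 4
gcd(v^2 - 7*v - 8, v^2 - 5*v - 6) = v + 1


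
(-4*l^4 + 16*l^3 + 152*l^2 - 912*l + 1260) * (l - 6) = -4*l^5 + 40*l^4 + 56*l^3 - 1824*l^2 + 6732*l - 7560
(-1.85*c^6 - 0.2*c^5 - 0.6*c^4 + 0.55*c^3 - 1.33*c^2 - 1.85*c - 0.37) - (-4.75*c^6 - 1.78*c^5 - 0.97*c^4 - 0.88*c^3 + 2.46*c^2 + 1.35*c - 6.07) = 2.9*c^6 + 1.58*c^5 + 0.37*c^4 + 1.43*c^3 - 3.79*c^2 - 3.2*c + 5.7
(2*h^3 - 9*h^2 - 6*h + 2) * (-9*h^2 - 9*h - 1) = -18*h^5 + 63*h^4 + 133*h^3 + 45*h^2 - 12*h - 2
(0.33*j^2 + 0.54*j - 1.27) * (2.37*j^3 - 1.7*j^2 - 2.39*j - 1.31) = 0.7821*j^5 + 0.7188*j^4 - 4.7166*j^3 + 0.4361*j^2 + 2.3279*j + 1.6637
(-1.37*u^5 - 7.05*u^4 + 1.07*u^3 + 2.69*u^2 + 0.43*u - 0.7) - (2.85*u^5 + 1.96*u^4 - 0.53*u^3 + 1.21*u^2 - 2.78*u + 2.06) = -4.22*u^5 - 9.01*u^4 + 1.6*u^3 + 1.48*u^2 + 3.21*u - 2.76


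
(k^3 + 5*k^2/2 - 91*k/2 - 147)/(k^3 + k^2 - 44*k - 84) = (k + 7/2)/(k + 2)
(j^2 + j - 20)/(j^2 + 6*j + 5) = (j - 4)/(j + 1)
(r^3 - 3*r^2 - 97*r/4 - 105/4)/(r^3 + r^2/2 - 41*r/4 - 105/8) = 2*(r - 7)/(2*r - 7)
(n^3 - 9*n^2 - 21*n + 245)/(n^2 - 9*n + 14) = (n^2 - 2*n - 35)/(n - 2)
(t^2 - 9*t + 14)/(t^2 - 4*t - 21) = (t - 2)/(t + 3)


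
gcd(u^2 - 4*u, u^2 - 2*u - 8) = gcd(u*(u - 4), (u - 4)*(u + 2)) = u - 4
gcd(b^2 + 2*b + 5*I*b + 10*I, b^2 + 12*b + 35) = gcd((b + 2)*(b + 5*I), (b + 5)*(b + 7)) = 1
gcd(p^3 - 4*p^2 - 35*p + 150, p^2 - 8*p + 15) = p - 5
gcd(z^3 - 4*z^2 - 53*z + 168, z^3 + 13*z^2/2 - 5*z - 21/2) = z + 7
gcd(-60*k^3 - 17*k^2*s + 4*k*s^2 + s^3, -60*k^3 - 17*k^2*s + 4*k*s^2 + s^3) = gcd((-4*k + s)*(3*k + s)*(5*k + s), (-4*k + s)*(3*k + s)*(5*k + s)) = -60*k^3 - 17*k^2*s + 4*k*s^2 + s^3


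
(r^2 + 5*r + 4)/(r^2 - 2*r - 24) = (r + 1)/(r - 6)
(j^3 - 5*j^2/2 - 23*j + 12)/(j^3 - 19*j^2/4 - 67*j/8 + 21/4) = 4*(j + 4)/(4*j + 7)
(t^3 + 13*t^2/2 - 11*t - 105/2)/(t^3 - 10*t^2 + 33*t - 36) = (2*t^2 + 19*t + 35)/(2*(t^2 - 7*t + 12))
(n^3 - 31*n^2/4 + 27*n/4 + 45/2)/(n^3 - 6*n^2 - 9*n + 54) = (n + 5/4)/(n + 3)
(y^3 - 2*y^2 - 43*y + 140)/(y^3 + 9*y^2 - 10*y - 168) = (y - 5)/(y + 6)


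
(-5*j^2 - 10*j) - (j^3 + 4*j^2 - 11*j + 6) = -j^3 - 9*j^2 + j - 6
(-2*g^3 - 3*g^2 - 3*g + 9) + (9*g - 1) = -2*g^3 - 3*g^2 + 6*g + 8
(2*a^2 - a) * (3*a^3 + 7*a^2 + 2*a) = 6*a^5 + 11*a^4 - 3*a^3 - 2*a^2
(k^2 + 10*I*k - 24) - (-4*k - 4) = k^2 + 4*k + 10*I*k - 20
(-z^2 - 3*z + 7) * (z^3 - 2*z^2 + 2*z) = -z^5 - z^4 + 11*z^3 - 20*z^2 + 14*z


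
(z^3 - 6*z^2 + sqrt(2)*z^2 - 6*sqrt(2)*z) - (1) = z^3 - 6*z^2 + sqrt(2)*z^2 - 6*sqrt(2)*z - 1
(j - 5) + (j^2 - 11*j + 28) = j^2 - 10*j + 23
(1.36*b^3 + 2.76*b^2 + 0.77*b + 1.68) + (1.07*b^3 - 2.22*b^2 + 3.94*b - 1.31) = 2.43*b^3 + 0.54*b^2 + 4.71*b + 0.37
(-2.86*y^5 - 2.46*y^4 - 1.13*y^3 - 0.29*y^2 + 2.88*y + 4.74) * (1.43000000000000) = -4.0898*y^5 - 3.5178*y^4 - 1.6159*y^3 - 0.4147*y^2 + 4.1184*y + 6.7782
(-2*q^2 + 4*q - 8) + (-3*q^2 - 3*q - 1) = -5*q^2 + q - 9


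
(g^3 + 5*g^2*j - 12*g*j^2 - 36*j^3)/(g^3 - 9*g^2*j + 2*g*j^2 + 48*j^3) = (g + 6*j)/(g - 8*j)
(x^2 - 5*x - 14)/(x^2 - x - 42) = (x + 2)/(x + 6)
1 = 1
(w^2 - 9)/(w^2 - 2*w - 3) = (w + 3)/(w + 1)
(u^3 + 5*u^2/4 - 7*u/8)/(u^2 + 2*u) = (8*u^2 + 10*u - 7)/(8*(u + 2))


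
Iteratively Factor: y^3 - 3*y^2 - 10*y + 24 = (y - 2)*(y^2 - y - 12) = (y - 2)*(y + 3)*(y - 4)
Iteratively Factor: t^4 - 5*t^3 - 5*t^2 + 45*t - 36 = (t - 3)*(t^3 - 2*t^2 - 11*t + 12) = (t - 4)*(t - 3)*(t^2 + 2*t - 3) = (t - 4)*(t - 3)*(t - 1)*(t + 3)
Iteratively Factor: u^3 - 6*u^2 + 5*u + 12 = (u - 3)*(u^2 - 3*u - 4) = (u - 4)*(u - 3)*(u + 1)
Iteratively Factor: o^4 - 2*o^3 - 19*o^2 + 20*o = (o - 1)*(o^3 - o^2 - 20*o) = (o - 5)*(o - 1)*(o^2 + 4*o) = o*(o - 5)*(o - 1)*(o + 4)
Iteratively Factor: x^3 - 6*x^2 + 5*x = (x - 5)*(x^2 - x) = (x - 5)*(x - 1)*(x)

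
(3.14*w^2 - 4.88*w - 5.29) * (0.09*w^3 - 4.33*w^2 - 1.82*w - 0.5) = 0.2826*w^5 - 14.0354*w^4 + 14.9395*w^3 + 30.2173*w^2 + 12.0678*w + 2.645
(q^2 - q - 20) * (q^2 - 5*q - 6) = q^4 - 6*q^3 - 21*q^2 + 106*q + 120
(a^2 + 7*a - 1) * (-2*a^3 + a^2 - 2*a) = -2*a^5 - 13*a^4 + 7*a^3 - 15*a^2 + 2*a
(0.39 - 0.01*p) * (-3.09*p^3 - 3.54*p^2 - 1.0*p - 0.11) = 0.0309*p^4 - 1.1697*p^3 - 1.3706*p^2 - 0.3889*p - 0.0429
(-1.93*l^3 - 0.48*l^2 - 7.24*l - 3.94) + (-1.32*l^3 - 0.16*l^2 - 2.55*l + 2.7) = -3.25*l^3 - 0.64*l^2 - 9.79*l - 1.24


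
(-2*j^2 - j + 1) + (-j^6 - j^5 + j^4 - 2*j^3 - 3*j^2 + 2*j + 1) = -j^6 - j^5 + j^4 - 2*j^3 - 5*j^2 + j + 2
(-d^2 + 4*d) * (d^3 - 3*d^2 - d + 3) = -d^5 + 7*d^4 - 11*d^3 - 7*d^2 + 12*d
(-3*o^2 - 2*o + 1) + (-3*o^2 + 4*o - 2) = -6*o^2 + 2*o - 1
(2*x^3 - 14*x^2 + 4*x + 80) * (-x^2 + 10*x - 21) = -2*x^5 + 34*x^4 - 186*x^3 + 254*x^2 + 716*x - 1680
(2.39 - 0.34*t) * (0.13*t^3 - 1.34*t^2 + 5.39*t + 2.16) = -0.0442*t^4 + 0.7663*t^3 - 5.0352*t^2 + 12.1477*t + 5.1624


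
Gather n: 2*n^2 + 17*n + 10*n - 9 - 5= 2*n^2 + 27*n - 14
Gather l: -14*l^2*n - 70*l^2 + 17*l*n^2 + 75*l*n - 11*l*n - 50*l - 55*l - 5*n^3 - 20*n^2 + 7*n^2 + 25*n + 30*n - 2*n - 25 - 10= l^2*(-14*n - 70) + l*(17*n^2 + 64*n - 105) - 5*n^3 - 13*n^2 + 53*n - 35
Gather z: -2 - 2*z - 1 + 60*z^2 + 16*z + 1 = 60*z^2 + 14*z - 2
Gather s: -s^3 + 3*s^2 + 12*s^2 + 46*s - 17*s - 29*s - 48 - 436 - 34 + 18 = -s^3 + 15*s^2 - 500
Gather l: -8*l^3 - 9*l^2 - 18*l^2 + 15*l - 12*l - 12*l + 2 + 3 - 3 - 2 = -8*l^3 - 27*l^2 - 9*l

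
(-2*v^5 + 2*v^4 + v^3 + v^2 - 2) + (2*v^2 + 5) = -2*v^5 + 2*v^4 + v^3 + 3*v^2 + 3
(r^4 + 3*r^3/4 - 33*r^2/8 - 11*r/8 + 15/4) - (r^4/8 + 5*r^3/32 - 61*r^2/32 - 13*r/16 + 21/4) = 7*r^4/8 + 19*r^3/32 - 71*r^2/32 - 9*r/16 - 3/2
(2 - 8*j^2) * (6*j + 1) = -48*j^3 - 8*j^2 + 12*j + 2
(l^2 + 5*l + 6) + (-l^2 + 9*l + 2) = 14*l + 8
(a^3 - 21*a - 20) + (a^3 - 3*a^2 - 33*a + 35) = 2*a^3 - 3*a^2 - 54*a + 15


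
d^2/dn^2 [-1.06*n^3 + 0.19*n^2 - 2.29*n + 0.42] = 0.38 - 6.36*n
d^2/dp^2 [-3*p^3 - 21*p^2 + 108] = -18*p - 42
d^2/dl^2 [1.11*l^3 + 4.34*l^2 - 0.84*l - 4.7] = 6.66*l + 8.68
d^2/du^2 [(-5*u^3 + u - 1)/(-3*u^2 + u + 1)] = 2*(11*u^3 + 42*u^2 - 3*u + 5)/(27*u^6 - 27*u^5 - 18*u^4 + 17*u^3 + 6*u^2 - 3*u - 1)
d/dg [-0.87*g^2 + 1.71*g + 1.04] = 1.71 - 1.74*g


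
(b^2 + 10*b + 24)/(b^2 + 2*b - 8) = (b + 6)/(b - 2)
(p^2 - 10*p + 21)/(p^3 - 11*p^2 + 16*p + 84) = (p - 3)/(p^2 - 4*p - 12)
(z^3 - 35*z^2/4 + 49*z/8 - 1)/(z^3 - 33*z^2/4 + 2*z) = (z - 1/2)/z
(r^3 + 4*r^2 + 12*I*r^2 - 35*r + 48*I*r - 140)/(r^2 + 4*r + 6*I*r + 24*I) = (r^2 + 12*I*r - 35)/(r + 6*I)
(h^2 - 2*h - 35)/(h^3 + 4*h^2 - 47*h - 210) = 1/(h + 6)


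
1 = 1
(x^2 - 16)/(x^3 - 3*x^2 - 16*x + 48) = 1/(x - 3)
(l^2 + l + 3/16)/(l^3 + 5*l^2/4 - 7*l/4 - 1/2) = (l + 3/4)/(l^2 + l - 2)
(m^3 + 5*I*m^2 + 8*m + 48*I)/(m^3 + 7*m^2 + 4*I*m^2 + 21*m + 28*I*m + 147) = (m^2 + 8*I*m - 16)/(m^2 + 7*m*(1 + I) + 49*I)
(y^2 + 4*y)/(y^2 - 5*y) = (y + 4)/(y - 5)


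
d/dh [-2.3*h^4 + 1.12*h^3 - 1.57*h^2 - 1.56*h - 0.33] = -9.2*h^3 + 3.36*h^2 - 3.14*h - 1.56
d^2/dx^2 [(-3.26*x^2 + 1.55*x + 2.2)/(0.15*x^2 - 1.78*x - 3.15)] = (1.11022302462516e-16*x^4 - 1.67109*x^3 - 8.9451*x^2 + 0.869849999999989*x - 66.05644)/(0.003375*x^6 - 0.12015*x^5 + 1.213155*x^4 - 0.593452000000001*x^3 - 25.476255*x^2 - 52.98615*x - 31.255875)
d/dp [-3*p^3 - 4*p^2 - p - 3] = -9*p^2 - 8*p - 1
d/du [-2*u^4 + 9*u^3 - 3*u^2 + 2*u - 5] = -8*u^3 + 27*u^2 - 6*u + 2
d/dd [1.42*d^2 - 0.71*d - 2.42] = 2.84*d - 0.71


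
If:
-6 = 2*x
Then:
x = -3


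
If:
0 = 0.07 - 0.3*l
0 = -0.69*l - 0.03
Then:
No Solution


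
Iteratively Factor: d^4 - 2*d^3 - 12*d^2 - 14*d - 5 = (d + 1)*(d^3 - 3*d^2 - 9*d - 5) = (d + 1)^2*(d^2 - 4*d - 5) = (d - 5)*(d + 1)^2*(d + 1)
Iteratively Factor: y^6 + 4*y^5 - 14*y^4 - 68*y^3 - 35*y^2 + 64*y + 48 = (y + 1)*(y^5 + 3*y^4 - 17*y^3 - 51*y^2 + 16*y + 48) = (y - 4)*(y + 1)*(y^4 + 7*y^3 + 11*y^2 - 7*y - 12) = (y - 4)*(y + 1)^2*(y^3 + 6*y^2 + 5*y - 12) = (y - 4)*(y - 1)*(y + 1)^2*(y^2 + 7*y + 12) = (y - 4)*(y - 1)*(y + 1)^2*(y + 4)*(y + 3)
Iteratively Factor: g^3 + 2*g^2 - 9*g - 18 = (g + 2)*(g^2 - 9) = (g - 3)*(g + 2)*(g + 3)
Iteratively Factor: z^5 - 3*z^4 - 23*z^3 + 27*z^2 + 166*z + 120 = (z - 5)*(z^4 + 2*z^3 - 13*z^2 - 38*z - 24) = (z - 5)*(z - 4)*(z^3 + 6*z^2 + 11*z + 6) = (z - 5)*(z - 4)*(z + 2)*(z^2 + 4*z + 3) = (z - 5)*(z - 4)*(z + 1)*(z + 2)*(z + 3)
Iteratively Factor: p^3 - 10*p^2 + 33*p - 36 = (p - 3)*(p^2 - 7*p + 12) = (p - 4)*(p - 3)*(p - 3)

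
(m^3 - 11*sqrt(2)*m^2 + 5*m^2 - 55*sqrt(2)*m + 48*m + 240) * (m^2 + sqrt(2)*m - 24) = m^5 - 10*sqrt(2)*m^4 + 5*m^4 - 50*sqrt(2)*m^3 + 2*m^3 + 10*m^2 + 312*sqrt(2)*m^2 - 1152*m + 1560*sqrt(2)*m - 5760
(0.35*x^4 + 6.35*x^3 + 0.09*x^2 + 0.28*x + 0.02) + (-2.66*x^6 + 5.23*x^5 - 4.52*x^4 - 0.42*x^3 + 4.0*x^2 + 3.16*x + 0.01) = -2.66*x^6 + 5.23*x^5 - 4.17*x^4 + 5.93*x^3 + 4.09*x^2 + 3.44*x + 0.03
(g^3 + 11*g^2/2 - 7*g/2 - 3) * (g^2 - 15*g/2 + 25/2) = g^5 - 2*g^4 - 129*g^3/4 + 92*g^2 - 85*g/4 - 75/2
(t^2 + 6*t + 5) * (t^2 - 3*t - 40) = t^4 + 3*t^3 - 53*t^2 - 255*t - 200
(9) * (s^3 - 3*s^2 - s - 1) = 9*s^3 - 27*s^2 - 9*s - 9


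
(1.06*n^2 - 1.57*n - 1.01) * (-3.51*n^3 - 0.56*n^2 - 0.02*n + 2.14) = -3.7206*n^5 + 4.9171*n^4 + 4.4031*n^3 + 2.8654*n^2 - 3.3396*n - 2.1614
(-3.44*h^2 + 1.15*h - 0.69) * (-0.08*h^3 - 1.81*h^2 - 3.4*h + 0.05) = 0.2752*h^5 + 6.1344*h^4 + 9.6697*h^3 - 2.8331*h^2 + 2.4035*h - 0.0345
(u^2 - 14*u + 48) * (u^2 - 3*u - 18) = u^4 - 17*u^3 + 72*u^2 + 108*u - 864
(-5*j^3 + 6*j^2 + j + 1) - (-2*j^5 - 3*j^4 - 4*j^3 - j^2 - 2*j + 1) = 2*j^5 + 3*j^4 - j^3 + 7*j^2 + 3*j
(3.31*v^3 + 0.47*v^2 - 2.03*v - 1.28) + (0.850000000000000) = 3.31*v^3 + 0.47*v^2 - 2.03*v - 0.43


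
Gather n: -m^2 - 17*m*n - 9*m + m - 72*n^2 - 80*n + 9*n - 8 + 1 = -m^2 - 8*m - 72*n^2 + n*(-17*m - 71) - 7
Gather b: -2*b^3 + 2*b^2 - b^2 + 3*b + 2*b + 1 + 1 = -2*b^3 + b^2 + 5*b + 2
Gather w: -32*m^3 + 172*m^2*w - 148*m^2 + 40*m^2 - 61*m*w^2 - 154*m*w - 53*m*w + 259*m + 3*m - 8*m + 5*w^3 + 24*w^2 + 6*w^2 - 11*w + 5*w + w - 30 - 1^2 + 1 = -32*m^3 - 108*m^2 + 254*m + 5*w^3 + w^2*(30 - 61*m) + w*(172*m^2 - 207*m - 5) - 30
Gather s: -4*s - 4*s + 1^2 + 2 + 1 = 4 - 8*s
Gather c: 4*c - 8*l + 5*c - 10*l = 9*c - 18*l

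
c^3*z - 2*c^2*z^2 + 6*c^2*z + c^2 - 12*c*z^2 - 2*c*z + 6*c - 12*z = (c + 6)*(c - 2*z)*(c*z + 1)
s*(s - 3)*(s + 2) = s^3 - s^2 - 6*s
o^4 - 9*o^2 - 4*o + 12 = (o - 3)*(o - 1)*(o + 2)^2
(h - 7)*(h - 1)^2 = h^3 - 9*h^2 + 15*h - 7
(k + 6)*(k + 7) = k^2 + 13*k + 42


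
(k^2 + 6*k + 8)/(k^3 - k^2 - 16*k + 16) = (k + 2)/(k^2 - 5*k + 4)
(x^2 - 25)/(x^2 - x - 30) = (x - 5)/(x - 6)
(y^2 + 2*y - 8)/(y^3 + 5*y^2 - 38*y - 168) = (y - 2)/(y^2 + y - 42)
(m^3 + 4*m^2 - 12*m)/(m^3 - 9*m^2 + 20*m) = (m^2 + 4*m - 12)/(m^2 - 9*m + 20)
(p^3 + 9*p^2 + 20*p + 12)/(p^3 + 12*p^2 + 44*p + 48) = (p + 1)/(p + 4)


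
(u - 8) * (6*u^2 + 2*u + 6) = 6*u^3 - 46*u^2 - 10*u - 48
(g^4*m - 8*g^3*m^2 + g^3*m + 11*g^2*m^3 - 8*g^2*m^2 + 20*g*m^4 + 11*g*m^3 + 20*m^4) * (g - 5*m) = g^5*m - 13*g^4*m^2 + g^4*m + 51*g^3*m^3 - 13*g^3*m^2 - 35*g^2*m^4 + 51*g^2*m^3 - 100*g*m^5 - 35*g*m^4 - 100*m^5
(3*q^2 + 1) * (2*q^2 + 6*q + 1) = 6*q^4 + 18*q^3 + 5*q^2 + 6*q + 1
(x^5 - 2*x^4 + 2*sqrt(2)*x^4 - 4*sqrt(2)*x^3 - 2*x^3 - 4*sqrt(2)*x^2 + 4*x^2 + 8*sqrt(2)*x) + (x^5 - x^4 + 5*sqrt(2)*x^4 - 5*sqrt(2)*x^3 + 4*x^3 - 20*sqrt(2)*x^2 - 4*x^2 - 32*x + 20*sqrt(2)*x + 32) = 2*x^5 - 3*x^4 + 7*sqrt(2)*x^4 - 9*sqrt(2)*x^3 + 2*x^3 - 24*sqrt(2)*x^2 - 32*x + 28*sqrt(2)*x + 32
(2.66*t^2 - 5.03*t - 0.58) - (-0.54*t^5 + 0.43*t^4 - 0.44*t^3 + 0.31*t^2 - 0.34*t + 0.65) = 0.54*t^5 - 0.43*t^4 + 0.44*t^3 + 2.35*t^2 - 4.69*t - 1.23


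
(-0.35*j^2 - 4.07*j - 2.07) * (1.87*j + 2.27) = -0.6545*j^3 - 8.4054*j^2 - 13.1098*j - 4.6989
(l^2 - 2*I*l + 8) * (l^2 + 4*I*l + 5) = l^4 + 2*I*l^3 + 21*l^2 + 22*I*l + 40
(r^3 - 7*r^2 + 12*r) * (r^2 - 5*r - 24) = r^5 - 12*r^4 + 23*r^3 + 108*r^2 - 288*r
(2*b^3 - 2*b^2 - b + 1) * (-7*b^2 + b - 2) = -14*b^5 + 16*b^4 + b^3 - 4*b^2 + 3*b - 2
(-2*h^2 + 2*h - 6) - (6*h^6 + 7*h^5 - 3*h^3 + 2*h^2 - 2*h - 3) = -6*h^6 - 7*h^5 + 3*h^3 - 4*h^2 + 4*h - 3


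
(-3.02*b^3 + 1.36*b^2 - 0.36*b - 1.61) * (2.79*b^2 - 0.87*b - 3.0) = -8.4258*b^5 + 6.4218*b^4 + 6.8724*b^3 - 8.2587*b^2 + 2.4807*b + 4.83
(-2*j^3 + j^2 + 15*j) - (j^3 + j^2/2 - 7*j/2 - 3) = -3*j^3 + j^2/2 + 37*j/2 + 3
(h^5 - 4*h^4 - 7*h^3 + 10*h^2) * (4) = 4*h^5 - 16*h^4 - 28*h^3 + 40*h^2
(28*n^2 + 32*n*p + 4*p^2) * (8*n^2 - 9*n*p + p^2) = 224*n^4 + 4*n^3*p - 228*n^2*p^2 - 4*n*p^3 + 4*p^4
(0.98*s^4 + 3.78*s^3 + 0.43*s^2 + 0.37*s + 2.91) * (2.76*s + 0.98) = 2.7048*s^5 + 11.3932*s^4 + 4.8912*s^3 + 1.4426*s^2 + 8.3942*s + 2.8518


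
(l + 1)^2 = l^2 + 2*l + 1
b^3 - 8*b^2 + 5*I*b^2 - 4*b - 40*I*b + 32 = (b - 8)*(b + I)*(b + 4*I)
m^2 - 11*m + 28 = (m - 7)*(m - 4)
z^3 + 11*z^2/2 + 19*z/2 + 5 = (z + 1)*(z + 2)*(z + 5/2)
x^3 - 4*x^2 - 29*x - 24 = (x - 8)*(x + 1)*(x + 3)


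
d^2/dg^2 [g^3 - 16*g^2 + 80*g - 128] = 6*g - 32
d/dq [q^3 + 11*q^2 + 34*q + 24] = 3*q^2 + 22*q + 34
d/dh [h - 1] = 1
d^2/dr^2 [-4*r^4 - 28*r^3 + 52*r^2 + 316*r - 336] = -48*r^2 - 168*r + 104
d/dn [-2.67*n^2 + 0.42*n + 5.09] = 0.42 - 5.34*n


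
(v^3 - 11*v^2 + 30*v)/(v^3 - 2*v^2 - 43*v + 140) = v*(v - 6)/(v^2 + 3*v - 28)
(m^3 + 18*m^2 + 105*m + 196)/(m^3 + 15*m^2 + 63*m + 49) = (m + 4)/(m + 1)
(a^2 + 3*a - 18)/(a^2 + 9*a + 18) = (a - 3)/(a + 3)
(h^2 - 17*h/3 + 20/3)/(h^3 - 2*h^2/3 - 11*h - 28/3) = (3*h - 5)/(3*h^2 + 10*h + 7)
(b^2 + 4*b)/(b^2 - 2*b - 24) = b/(b - 6)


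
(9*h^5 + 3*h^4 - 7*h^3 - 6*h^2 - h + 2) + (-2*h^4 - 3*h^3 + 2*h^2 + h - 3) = 9*h^5 + h^4 - 10*h^3 - 4*h^2 - 1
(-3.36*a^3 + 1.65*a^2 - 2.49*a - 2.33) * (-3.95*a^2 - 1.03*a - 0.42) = 13.272*a^5 - 3.0567*a^4 + 9.5472*a^3 + 11.0752*a^2 + 3.4457*a + 0.9786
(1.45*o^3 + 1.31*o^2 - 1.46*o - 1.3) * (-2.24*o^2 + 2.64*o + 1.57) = -3.248*o^5 + 0.893599999999999*o^4 + 9.0053*o^3 + 1.1143*o^2 - 5.7242*o - 2.041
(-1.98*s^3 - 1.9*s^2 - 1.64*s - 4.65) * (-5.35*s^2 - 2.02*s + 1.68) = 10.593*s^5 + 14.1646*s^4 + 9.2856*s^3 + 24.9983*s^2 + 6.6378*s - 7.812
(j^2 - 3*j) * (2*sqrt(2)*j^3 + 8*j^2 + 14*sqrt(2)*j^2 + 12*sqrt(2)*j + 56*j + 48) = 2*sqrt(2)*j^5 + 8*j^4 + 8*sqrt(2)*j^4 - 30*sqrt(2)*j^3 + 32*j^3 - 120*j^2 - 36*sqrt(2)*j^2 - 144*j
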